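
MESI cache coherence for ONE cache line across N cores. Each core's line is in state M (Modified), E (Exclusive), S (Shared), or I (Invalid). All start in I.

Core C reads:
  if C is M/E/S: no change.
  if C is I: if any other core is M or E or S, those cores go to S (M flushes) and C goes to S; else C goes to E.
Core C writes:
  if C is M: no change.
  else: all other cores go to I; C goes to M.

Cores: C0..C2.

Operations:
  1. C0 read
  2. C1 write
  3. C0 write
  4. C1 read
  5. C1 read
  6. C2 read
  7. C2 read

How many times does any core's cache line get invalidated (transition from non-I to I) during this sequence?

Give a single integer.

Answer: 2

Derivation:
Op 1: C0 read [C0 read from I: no other sharers -> C0=E (exclusive)] -> [E,I,I] (invalidations this op: 0; running total: 0)
Op 2: C1 write [C1 write: invalidate ['C0=E'] -> C1=M] -> [I,M,I] (invalidations this op: 1; running total: 1)
Op 3: C0 write [C0 write: invalidate ['C1=M'] -> C0=M] -> [M,I,I] (invalidations this op: 1; running total: 2)
Op 4: C1 read [C1 read from I: others=['C0=M'] -> C1=S, others downsized to S] -> [S,S,I] (invalidations this op: 0; running total: 2)
Op 5: C1 read [C1 read: already in S, no change] -> [S,S,I] (invalidations this op: 0; running total: 2)
Op 6: C2 read [C2 read from I: others=['C0=S', 'C1=S'] -> C2=S, others downsized to S] -> [S,S,S] (invalidations this op: 0; running total: 2)
Op 7: C2 read [C2 read: already in S, no change] -> [S,S,S] (invalidations this op: 0; running total: 2)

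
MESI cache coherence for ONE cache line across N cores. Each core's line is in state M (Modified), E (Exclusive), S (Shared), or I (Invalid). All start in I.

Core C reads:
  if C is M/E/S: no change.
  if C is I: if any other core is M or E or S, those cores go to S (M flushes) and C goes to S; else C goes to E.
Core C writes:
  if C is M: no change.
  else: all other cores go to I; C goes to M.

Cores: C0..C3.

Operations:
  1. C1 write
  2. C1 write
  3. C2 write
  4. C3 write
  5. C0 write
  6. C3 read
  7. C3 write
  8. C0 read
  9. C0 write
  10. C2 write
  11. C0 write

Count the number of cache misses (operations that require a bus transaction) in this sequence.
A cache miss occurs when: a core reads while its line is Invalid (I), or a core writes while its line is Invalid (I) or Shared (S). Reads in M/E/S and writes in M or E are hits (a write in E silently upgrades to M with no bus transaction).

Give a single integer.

Answer: 10

Derivation:
Op 1: C1 write [C1 write: invalidate none -> C1=M] -> [I,M,I,I] [MISS #1: write from I]
Op 2: C1 write [C1 write: already M (modified), no change] -> [I,M,I,I] [hit: write from M]
Op 3: C2 write [C2 write: invalidate ['C1=M'] -> C2=M] -> [I,I,M,I] [MISS #2: write from I]
Op 4: C3 write [C3 write: invalidate ['C2=M'] -> C3=M] -> [I,I,I,M] [MISS #3: write from I]
Op 5: C0 write [C0 write: invalidate ['C3=M'] -> C0=M] -> [M,I,I,I] [MISS #4: write from I]
Op 6: C3 read [C3 read from I: others=['C0=M'] -> C3=S, others downsized to S] -> [S,I,I,S] [MISS #5: read from I]
Op 7: C3 write [C3 write: invalidate ['C0=S'] -> C3=M] -> [I,I,I,M] [MISS #6: write from S]
Op 8: C0 read [C0 read from I: others=['C3=M'] -> C0=S, others downsized to S] -> [S,I,I,S] [MISS #7: read from I]
Op 9: C0 write [C0 write: invalidate ['C3=S'] -> C0=M] -> [M,I,I,I] [MISS #8: write from S]
Op 10: C2 write [C2 write: invalidate ['C0=M'] -> C2=M] -> [I,I,M,I] [MISS #9: write from I]
Op 11: C0 write [C0 write: invalidate ['C2=M'] -> C0=M] -> [M,I,I,I] [MISS #10: write from I]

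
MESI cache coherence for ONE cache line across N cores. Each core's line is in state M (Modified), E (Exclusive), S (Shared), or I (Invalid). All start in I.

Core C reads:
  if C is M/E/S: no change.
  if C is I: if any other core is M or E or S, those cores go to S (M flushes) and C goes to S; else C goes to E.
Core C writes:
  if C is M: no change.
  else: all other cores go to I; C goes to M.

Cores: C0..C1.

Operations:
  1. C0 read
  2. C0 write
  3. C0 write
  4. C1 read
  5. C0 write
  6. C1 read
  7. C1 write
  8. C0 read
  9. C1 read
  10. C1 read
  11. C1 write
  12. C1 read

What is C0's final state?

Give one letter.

Answer: I

Derivation:
Op 1: C0 read [C0 read from I: no other sharers -> C0=E (exclusive)] -> [E,I]
Op 2: C0 write [C0 write: invalidate none -> C0=M] -> [M,I]
Op 3: C0 write [C0 write: already M (modified), no change] -> [M,I]
Op 4: C1 read [C1 read from I: others=['C0=M'] -> C1=S, others downsized to S] -> [S,S]
Op 5: C0 write [C0 write: invalidate ['C1=S'] -> C0=M] -> [M,I]
Op 6: C1 read [C1 read from I: others=['C0=M'] -> C1=S, others downsized to S] -> [S,S]
Op 7: C1 write [C1 write: invalidate ['C0=S'] -> C1=M] -> [I,M]
Op 8: C0 read [C0 read from I: others=['C1=M'] -> C0=S, others downsized to S] -> [S,S]
Op 9: C1 read [C1 read: already in S, no change] -> [S,S]
Op 10: C1 read [C1 read: already in S, no change] -> [S,S]
Op 11: C1 write [C1 write: invalidate ['C0=S'] -> C1=M] -> [I,M]
Op 12: C1 read [C1 read: already in M, no change] -> [I,M]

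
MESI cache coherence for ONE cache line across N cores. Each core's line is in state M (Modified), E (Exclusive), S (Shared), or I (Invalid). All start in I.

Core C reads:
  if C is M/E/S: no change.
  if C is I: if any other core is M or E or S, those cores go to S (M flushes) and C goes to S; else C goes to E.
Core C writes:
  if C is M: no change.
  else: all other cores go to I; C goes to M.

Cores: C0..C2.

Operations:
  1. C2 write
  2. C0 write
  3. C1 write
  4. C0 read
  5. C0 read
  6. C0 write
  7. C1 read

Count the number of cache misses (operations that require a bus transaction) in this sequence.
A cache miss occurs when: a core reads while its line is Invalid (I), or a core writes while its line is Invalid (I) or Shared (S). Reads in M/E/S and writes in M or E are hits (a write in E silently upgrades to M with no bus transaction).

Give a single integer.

Answer: 6

Derivation:
Op 1: C2 write [C2 write: invalidate none -> C2=M] -> [I,I,M] [MISS #1: write from I]
Op 2: C0 write [C0 write: invalidate ['C2=M'] -> C0=M] -> [M,I,I] [MISS #2: write from I]
Op 3: C1 write [C1 write: invalidate ['C0=M'] -> C1=M] -> [I,M,I] [MISS #3: write from I]
Op 4: C0 read [C0 read from I: others=['C1=M'] -> C0=S, others downsized to S] -> [S,S,I] [MISS #4: read from I]
Op 5: C0 read [C0 read: already in S, no change] -> [S,S,I] [hit: read from S]
Op 6: C0 write [C0 write: invalidate ['C1=S'] -> C0=M] -> [M,I,I] [MISS #5: write from S]
Op 7: C1 read [C1 read from I: others=['C0=M'] -> C1=S, others downsized to S] -> [S,S,I] [MISS #6: read from I]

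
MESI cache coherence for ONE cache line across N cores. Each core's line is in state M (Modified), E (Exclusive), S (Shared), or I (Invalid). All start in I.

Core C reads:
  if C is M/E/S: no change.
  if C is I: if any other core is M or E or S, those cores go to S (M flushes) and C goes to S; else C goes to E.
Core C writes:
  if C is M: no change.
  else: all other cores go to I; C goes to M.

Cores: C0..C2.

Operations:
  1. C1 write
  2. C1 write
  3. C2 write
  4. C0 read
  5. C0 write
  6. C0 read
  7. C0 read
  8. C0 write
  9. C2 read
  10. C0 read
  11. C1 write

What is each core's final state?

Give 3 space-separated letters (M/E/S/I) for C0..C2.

Op 1: C1 write [C1 write: invalidate none -> C1=M] -> [I,M,I]
Op 2: C1 write [C1 write: already M (modified), no change] -> [I,M,I]
Op 3: C2 write [C2 write: invalidate ['C1=M'] -> C2=M] -> [I,I,M]
Op 4: C0 read [C0 read from I: others=['C2=M'] -> C0=S, others downsized to S] -> [S,I,S]
Op 5: C0 write [C0 write: invalidate ['C2=S'] -> C0=M] -> [M,I,I]
Op 6: C0 read [C0 read: already in M, no change] -> [M,I,I]
Op 7: C0 read [C0 read: already in M, no change] -> [M,I,I]
Op 8: C0 write [C0 write: already M (modified), no change] -> [M,I,I]
Op 9: C2 read [C2 read from I: others=['C0=M'] -> C2=S, others downsized to S] -> [S,I,S]
Op 10: C0 read [C0 read: already in S, no change] -> [S,I,S]
Op 11: C1 write [C1 write: invalidate ['C0=S', 'C2=S'] -> C1=M] -> [I,M,I]

Answer: I M I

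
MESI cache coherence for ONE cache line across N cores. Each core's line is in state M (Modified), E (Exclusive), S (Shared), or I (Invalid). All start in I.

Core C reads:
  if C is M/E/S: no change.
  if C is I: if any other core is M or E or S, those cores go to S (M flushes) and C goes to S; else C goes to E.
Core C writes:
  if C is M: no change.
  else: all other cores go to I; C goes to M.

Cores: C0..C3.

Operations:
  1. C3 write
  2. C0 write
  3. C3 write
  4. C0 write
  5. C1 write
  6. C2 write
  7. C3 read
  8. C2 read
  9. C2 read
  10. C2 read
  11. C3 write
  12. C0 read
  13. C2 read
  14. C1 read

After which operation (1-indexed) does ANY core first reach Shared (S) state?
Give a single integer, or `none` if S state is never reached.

Op 1: C3 write [C3 write: invalidate none -> C3=M] -> [I,I,I,M]
Op 2: C0 write [C0 write: invalidate ['C3=M'] -> C0=M] -> [M,I,I,I]
Op 3: C3 write [C3 write: invalidate ['C0=M'] -> C3=M] -> [I,I,I,M]
Op 4: C0 write [C0 write: invalidate ['C3=M'] -> C0=M] -> [M,I,I,I]
Op 5: C1 write [C1 write: invalidate ['C0=M'] -> C1=M] -> [I,M,I,I]
Op 6: C2 write [C2 write: invalidate ['C1=M'] -> C2=M] -> [I,I,M,I]
Op 7: C3 read [C3 read from I: others=['C2=M'] -> C3=S, others downsized to S] -> [I,I,S,S]
  -> First S state at op 7; remaining ops need not be traced.

Answer: 7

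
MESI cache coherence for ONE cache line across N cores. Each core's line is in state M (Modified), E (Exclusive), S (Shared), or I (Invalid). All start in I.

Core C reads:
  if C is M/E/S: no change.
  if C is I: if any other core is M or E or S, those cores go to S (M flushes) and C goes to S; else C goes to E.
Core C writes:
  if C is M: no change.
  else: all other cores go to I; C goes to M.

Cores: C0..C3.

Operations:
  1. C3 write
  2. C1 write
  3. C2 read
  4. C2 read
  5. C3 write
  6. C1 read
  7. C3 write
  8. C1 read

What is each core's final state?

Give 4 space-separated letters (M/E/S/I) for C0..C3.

Op 1: C3 write [C3 write: invalidate none -> C3=M] -> [I,I,I,M]
Op 2: C1 write [C1 write: invalidate ['C3=M'] -> C1=M] -> [I,M,I,I]
Op 3: C2 read [C2 read from I: others=['C1=M'] -> C2=S, others downsized to S] -> [I,S,S,I]
Op 4: C2 read [C2 read: already in S, no change] -> [I,S,S,I]
Op 5: C3 write [C3 write: invalidate ['C1=S', 'C2=S'] -> C3=M] -> [I,I,I,M]
Op 6: C1 read [C1 read from I: others=['C3=M'] -> C1=S, others downsized to S] -> [I,S,I,S]
Op 7: C3 write [C3 write: invalidate ['C1=S'] -> C3=M] -> [I,I,I,M]
Op 8: C1 read [C1 read from I: others=['C3=M'] -> C1=S, others downsized to S] -> [I,S,I,S]

Answer: I S I S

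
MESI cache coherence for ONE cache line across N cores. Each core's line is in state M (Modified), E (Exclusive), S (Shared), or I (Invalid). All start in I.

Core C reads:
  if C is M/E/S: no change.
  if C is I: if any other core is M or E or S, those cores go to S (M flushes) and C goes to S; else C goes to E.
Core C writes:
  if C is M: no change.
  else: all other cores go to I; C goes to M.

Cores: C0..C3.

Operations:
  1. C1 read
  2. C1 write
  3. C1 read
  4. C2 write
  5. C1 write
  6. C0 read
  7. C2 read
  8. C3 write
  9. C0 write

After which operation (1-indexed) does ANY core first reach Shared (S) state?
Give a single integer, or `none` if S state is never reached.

Op 1: C1 read [C1 read from I: no other sharers -> C1=E (exclusive)] -> [I,E,I,I]
Op 2: C1 write [C1 write: invalidate none -> C1=M] -> [I,M,I,I]
Op 3: C1 read [C1 read: already in M, no change] -> [I,M,I,I]
Op 4: C2 write [C2 write: invalidate ['C1=M'] -> C2=M] -> [I,I,M,I]
Op 5: C1 write [C1 write: invalidate ['C2=M'] -> C1=M] -> [I,M,I,I]
Op 6: C0 read [C0 read from I: others=['C1=M'] -> C0=S, others downsized to S] -> [S,S,I,I]
  -> First S state at op 6; remaining ops need not be traced.

Answer: 6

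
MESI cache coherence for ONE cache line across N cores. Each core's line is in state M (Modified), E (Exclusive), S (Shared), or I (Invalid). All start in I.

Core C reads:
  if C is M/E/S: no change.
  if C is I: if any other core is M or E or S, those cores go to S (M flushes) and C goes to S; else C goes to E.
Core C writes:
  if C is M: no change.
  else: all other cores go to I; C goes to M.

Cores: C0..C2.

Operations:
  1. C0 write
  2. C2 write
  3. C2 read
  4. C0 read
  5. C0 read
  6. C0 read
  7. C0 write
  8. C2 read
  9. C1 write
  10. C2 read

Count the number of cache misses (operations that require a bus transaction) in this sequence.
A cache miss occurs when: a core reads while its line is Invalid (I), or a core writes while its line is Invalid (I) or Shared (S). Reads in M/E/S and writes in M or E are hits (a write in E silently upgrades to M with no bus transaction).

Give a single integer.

Answer: 7

Derivation:
Op 1: C0 write [C0 write: invalidate none -> C0=M] -> [M,I,I] [MISS #1: write from I]
Op 2: C2 write [C2 write: invalidate ['C0=M'] -> C2=M] -> [I,I,M] [MISS #2: write from I]
Op 3: C2 read [C2 read: already in M, no change] -> [I,I,M] [hit: read from M]
Op 4: C0 read [C0 read from I: others=['C2=M'] -> C0=S, others downsized to S] -> [S,I,S] [MISS #3: read from I]
Op 5: C0 read [C0 read: already in S, no change] -> [S,I,S] [hit: read from S]
Op 6: C0 read [C0 read: already in S, no change] -> [S,I,S] [hit: read from S]
Op 7: C0 write [C0 write: invalidate ['C2=S'] -> C0=M] -> [M,I,I] [MISS #4: write from S]
Op 8: C2 read [C2 read from I: others=['C0=M'] -> C2=S, others downsized to S] -> [S,I,S] [MISS #5: read from I]
Op 9: C1 write [C1 write: invalidate ['C0=S', 'C2=S'] -> C1=M] -> [I,M,I] [MISS #6: write from I]
Op 10: C2 read [C2 read from I: others=['C1=M'] -> C2=S, others downsized to S] -> [I,S,S] [MISS #7: read from I]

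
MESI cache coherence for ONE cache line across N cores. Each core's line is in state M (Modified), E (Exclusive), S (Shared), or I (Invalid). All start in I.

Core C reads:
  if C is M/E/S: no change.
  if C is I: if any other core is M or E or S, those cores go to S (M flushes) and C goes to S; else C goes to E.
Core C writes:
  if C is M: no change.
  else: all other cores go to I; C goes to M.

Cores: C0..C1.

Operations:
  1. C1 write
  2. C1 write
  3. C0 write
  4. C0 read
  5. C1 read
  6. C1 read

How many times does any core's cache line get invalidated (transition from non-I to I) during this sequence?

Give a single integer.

Answer: 1

Derivation:
Op 1: C1 write [C1 write: invalidate none -> C1=M] -> [I,M] (invalidations this op: 0; running total: 0)
Op 2: C1 write [C1 write: already M (modified), no change] -> [I,M] (invalidations this op: 0; running total: 0)
Op 3: C0 write [C0 write: invalidate ['C1=M'] -> C0=M] -> [M,I] (invalidations this op: 1; running total: 1)
Op 4: C0 read [C0 read: already in M, no change] -> [M,I] (invalidations this op: 0; running total: 1)
Op 5: C1 read [C1 read from I: others=['C0=M'] -> C1=S, others downsized to S] -> [S,S] (invalidations this op: 0; running total: 1)
Op 6: C1 read [C1 read: already in S, no change] -> [S,S] (invalidations this op: 0; running total: 1)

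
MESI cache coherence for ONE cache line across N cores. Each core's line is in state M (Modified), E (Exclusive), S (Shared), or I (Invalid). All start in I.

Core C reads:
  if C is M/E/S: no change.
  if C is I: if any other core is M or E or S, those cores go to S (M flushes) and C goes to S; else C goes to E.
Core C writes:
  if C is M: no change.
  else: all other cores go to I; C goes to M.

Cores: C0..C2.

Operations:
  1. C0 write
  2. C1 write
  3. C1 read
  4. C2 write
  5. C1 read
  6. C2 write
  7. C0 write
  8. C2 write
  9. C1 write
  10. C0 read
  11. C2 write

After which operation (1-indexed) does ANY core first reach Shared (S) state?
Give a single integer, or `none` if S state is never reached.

Answer: 5

Derivation:
Op 1: C0 write [C0 write: invalidate none -> C0=M] -> [M,I,I]
Op 2: C1 write [C1 write: invalidate ['C0=M'] -> C1=M] -> [I,M,I]
Op 3: C1 read [C1 read: already in M, no change] -> [I,M,I]
Op 4: C2 write [C2 write: invalidate ['C1=M'] -> C2=M] -> [I,I,M]
Op 5: C1 read [C1 read from I: others=['C2=M'] -> C1=S, others downsized to S] -> [I,S,S]
  -> First S state at op 5; remaining ops need not be traced.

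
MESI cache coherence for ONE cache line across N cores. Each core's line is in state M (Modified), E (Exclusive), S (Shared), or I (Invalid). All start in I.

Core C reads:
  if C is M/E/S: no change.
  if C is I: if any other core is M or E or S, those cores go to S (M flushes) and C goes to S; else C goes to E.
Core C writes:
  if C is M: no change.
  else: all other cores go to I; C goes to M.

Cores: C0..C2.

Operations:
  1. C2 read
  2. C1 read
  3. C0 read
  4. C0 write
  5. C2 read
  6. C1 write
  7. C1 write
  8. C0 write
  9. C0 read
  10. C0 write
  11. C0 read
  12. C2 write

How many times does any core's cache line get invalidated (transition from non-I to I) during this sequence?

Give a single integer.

Answer: 6

Derivation:
Op 1: C2 read [C2 read from I: no other sharers -> C2=E (exclusive)] -> [I,I,E] (invalidations this op: 0; running total: 0)
Op 2: C1 read [C1 read from I: others=['C2=E'] -> C1=S, others downsized to S] -> [I,S,S] (invalidations this op: 0; running total: 0)
Op 3: C0 read [C0 read from I: others=['C1=S', 'C2=S'] -> C0=S, others downsized to S] -> [S,S,S] (invalidations this op: 0; running total: 0)
Op 4: C0 write [C0 write: invalidate ['C1=S', 'C2=S'] -> C0=M] -> [M,I,I] (invalidations this op: 2; running total: 2)
Op 5: C2 read [C2 read from I: others=['C0=M'] -> C2=S, others downsized to S] -> [S,I,S] (invalidations this op: 0; running total: 2)
Op 6: C1 write [C1 write: invalidate ['C0=S', 'C2=S'] -> C1=M] -> [I,M,I] (invalidations this op: 2; running total: 4)
Op 7: C1 write [C1 write: already M (modified), no change] -> [I,M,I] (invalidations this op: 0; running total: 4)
Op 8: C0 write [C0 write: invalidate ['C1=M'] -> C0=M] -> [M,I,I] (invalidations this op: 1; running total: 5)
Op 9: C0 read [C0 read: already in M, no change] -> [M,I,I] (invalidations this op: 0; running total: 5)
Op 10: C0 write [C0 write: already M (modified), no change] -> [M,I,I] (invalidations this op: 0; running total: 5)
Op 11: C0 read [C0 read: already in M, no change] -> [M,I,I] (invalidations this op: 0; running total: 5)
Op 12: C2 write [C2 write: invalidate ['C0=M'] -> C2=M] -> [I,I,M] (invalidations this op: 1; running total: 6)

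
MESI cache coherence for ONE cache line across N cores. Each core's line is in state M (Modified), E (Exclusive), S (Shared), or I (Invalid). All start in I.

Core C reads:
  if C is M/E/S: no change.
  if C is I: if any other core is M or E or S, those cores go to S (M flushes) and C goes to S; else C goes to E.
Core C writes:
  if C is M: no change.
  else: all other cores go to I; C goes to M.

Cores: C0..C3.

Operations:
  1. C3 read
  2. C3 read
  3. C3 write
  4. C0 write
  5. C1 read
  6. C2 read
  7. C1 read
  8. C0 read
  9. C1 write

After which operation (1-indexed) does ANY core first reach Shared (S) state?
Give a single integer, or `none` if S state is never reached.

Answer: 5

Derivation:
Op 1: C3 read [C3 read from I: no other sharers -> C3=E (exclusive)] -> [I,I,I,E]
Op 2: C3 read [C3 read: already in E, no change] -> [I,I,I,E]
Op 3: C3 write [C3 write: invalidate none -> C3=M] -> [I,I,I,M]
Op 4: C0 write [C0 write: invalidate ['C3=M'] -> C0=M] -> [M,I,I,I]
Op 5: C1 read [C1 read from I: others=['C0=M'] -> C1=S, others downsized to S] -> [S,S,I,I]
  -> First S state at op 5; remaining ops need not be traced.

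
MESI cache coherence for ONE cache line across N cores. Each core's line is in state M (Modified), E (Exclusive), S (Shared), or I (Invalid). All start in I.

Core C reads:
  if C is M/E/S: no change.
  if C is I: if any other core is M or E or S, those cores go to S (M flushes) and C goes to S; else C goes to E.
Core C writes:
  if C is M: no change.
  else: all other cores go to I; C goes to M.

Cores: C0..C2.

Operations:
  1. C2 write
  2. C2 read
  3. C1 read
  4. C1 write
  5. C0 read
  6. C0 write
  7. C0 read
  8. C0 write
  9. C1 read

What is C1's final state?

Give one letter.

Op 1: C2 write [C2 write: invalidate none -> C2=M] -> [I,I,M]
Op 2: C2 read [C2 read: already in M, no change] -> [I,I,M]
Op 3: C1 read [C1 read from I: others=['C2=M'] -> C1=S, others downsized to S] -> [I,S,S]
Op 4: C1 write [C1 write: invalidate ['C2=S'] -> C1=M] -> [I,M,I]
Op 5: C0 read [C0 read from I: others=['C1=M'] -> C0=S, others downsized to S] -> [S,S,I]
Op 6: C0 write [C0 write: invalidate ['C1=S'] -> C0=M] -> [M,I,I]
Op 7: C0 read [C0 read: already in M, no change] -> [M,I,I]
Op 8: C0 write [C0 write: already M (modified), no change] -> [M,I,I]
Op 9: C1 read [C1 read from I: others=['C0=M'] -> C1=S, others downsized to S] -> [S,S,I]

Answer: S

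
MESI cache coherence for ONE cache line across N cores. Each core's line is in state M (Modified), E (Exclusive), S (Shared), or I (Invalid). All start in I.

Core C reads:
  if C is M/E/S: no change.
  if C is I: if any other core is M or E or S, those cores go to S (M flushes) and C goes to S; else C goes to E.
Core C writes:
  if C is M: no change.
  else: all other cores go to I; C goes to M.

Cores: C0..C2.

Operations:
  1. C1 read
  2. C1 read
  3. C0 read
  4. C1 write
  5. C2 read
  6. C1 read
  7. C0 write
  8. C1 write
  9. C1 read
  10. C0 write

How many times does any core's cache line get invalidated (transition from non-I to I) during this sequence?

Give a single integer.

Op 1: C1 read [C1 read from I: no other sharers -> C1=E (exclusive)] -> [I,E,I] (invalidations this op: 0; running total: 0)
Op 2: C1 read [C1 read: already in E, no change] -> [I,E,I] (invalidations this op: 0; running total: 0)
Op 3: C0 read [C0 read from I: others=['C1=E'] -> C0=S, others downsized to S] -> [S,S,I] (invalidations this op: 0; running total: 0)
Op 4: C1 write [C1 write: invalidate ['C0=S'] -> C1=M] -> [I,M,I] (invalidations this op: 1; running total: 1)
Op 5: C2 read [C2 read from I: others=['C1=M'] -> C2=S, others downsized to S] -> [I,S,S] (invalidations this op: 0; running total: 1)
Op 6: C1 read [C1 read: already in S, no change] -> [I,S,S] (invalidations this op: 0; running total: 1)
Op 7: C0 write [C0 write: invalidate ['C1=S', 'C2=S'] -> C0=M] -> [M,I,I] (invalidations this op: 2; running total: 3)
Op 8: C1 write [C1 write: invalidate ['C0=M'] -> C1=M] -> [I,M,I] (invalidations this op: 1; running total: 4)
Op 9: C1 read [C1 read: already in M, no change] -> [I,M,I] (invalidations this op: 0; running total: 4)
Op 10: C0 write [C0 write: invalidate ['C1=M'] -> C0=M] -> [M,I,I] (invalidations this op: 1; running total: 5)

Answer: 5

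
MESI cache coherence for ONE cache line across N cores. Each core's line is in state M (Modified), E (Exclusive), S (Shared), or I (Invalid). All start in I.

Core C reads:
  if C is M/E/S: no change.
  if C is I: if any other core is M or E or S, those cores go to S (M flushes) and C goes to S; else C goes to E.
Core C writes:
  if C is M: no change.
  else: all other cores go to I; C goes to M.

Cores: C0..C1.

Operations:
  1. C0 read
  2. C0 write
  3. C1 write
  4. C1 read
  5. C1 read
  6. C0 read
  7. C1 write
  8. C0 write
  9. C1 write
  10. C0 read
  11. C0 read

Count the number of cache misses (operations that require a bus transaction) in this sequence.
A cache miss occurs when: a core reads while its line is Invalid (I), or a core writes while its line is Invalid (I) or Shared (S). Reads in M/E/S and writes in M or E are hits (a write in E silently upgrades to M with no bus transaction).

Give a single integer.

Answer: 7

Derivation:
Op 1: C0 read [C0 read from I: no other sharers -> C0=E (exclusive)] -> [E,I] [MISS #1: read from I]
Op 2: C0 write [C0 write: invalidate none -> C0=M] -> [M,I] [hit: write from E is a silent E->M upgrade, no bus transaction]
Op 3: C1 write [C1 write: invalidate ['C0=M'] -> C1=M] -> [I,M] [MISS #2: write from I]
Op 4: C1 read [C1 read: already in M, no change] -> [I,M] [hit: read from M]
Op 5: C1 read [C1 read: already in M, no change] -> [I,M] [hit: read from M]
Op 6: C0 read [C0 read from I: others=['C1=M'] -> C0=S, others downsized to S] -> [S,S] [MISS #3: read from I]
Op 7: C1 write [C1 write: invalidate ['C0=S'] -> C1=M] -> [I,M] [MISS #4: write from S]
Op 8: C0 write [C0 write: invalidate ['C1=M'] -> C0=M] -> [M,I] [MISS #5: write from I]
Op 9: C1 write [C1 write: invalidate ['C0=M'] -> C1=M] -> [I,M] [MISS #6: write from I]
Op 10: C0 read [C0 read from I: others=['C1=M'] -> C0=S, others downsized to S] -> [S,S] [MISS #7: read from I]
Op 11: C0 read [C0 read: already in S, no change] -> [S,S] [hit: read from S]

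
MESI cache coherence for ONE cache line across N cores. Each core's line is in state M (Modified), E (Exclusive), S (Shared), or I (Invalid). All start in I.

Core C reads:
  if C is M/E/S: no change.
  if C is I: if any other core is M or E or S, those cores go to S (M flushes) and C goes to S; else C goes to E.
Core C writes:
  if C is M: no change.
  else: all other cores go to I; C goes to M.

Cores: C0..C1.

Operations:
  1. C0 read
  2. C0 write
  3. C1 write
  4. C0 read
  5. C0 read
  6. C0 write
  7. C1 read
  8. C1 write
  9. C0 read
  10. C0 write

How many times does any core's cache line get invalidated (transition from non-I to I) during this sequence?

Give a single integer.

Op 1: C0 read [C0 read from I: no other sharers -> C0=E (exclusive)] -> [E,I] (invalidations this op: 0; running total: 0)
Op 2: C0 write [C0 write: invalidate none -> C0=M] -> [M,I] (invalidations this op: 0; running total: 0)
Op 3: C1 write [C1 write: invalidate ['C0=M'] -> C1=M] -> [I,M] (invalidations this op: 1; running total: 1)
Op 4: C0 read [C0 read from I: others=['C1=M'] -> C0=S, others downsized to S] -> [S,S] (invalidations this op: 0; running total: 1)
Op 5: C0 read [C0 read: already in S, no change] -> [S,S] (invalidations this op: 0; running total: 1)
Op 6: C0 write [C0 write: invalidate ['C1=S'] -> C0=M] -> [M,I] (invalidations this op: 1; running total: 2)
Op 7: C1 read [C1 read from I: others=['C0=M'] -> C1=S, others downsized to S] -> [S,S] (invalidations this op: 0; running total: 2)
Op 8: C1 write [C1 write: invalidate ['C0=S'] -> C1=M] -> [I,M] (invalidations this op: 1; running total: 3)
Op 9: C0 read [C0 read from I: others=['C1=M'] -> C0=S, others downsized to S] -> [S,S] (invalidations this op: 0; running total: 3)
Op 10: C0 write [C0 write: invalidate ['C1=S'] -> C0=M] -> [M,I] (invalidations this op: 1; running total: 4)

Answer: 4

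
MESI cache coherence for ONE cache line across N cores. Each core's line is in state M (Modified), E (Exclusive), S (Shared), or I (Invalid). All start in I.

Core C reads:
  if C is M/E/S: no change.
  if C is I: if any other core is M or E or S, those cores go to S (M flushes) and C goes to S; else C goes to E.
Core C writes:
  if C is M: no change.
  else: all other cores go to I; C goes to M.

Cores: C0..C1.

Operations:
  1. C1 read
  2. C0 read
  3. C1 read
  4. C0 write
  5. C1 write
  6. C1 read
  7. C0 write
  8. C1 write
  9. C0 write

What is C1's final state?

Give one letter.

Answer: I

Derivation:
Op 1: C1 read [C1 read from I: no other sharers -> C1=E (exclusive)] -> [I,E]
Op 2: C0 read [C0 read from I: others=['C1=E'] -> C0=S, others downsized to S] -> [S,S]
Op 3: C1 read [C1 read: already in S, no change] -> [S,S]
Op 4: C0 write [C0 write: invalidate ['C1=S'] -> C0=M] -> [M,I]
Op 5: C1 write [C1 write: invalidate ['C0=M'] -> C1=M] -> [I,M]
Op 6: C1 read [C1 read: already in M, no change] -> [I,M]
Op 7: C0 write [C0 write: invalidate ['C1=M'] -> C0=M] -> [M,I]
Op 8: C1 write [C1 write: invalidate ['C0=M'] -> C1=M] -> [I,M]
Op 9: C0 write [C0 write: invalidate ['C1=M'] -> C0=M] -> [M,I]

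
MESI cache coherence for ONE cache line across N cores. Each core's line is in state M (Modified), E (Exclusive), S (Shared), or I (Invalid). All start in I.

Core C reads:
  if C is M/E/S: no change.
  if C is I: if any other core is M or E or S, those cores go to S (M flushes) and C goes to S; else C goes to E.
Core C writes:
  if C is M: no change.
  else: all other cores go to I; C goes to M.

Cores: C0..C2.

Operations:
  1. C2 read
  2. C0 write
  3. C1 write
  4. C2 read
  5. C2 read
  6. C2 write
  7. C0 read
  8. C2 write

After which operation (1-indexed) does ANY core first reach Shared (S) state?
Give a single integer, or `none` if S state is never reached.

Answer: 4

Derivation:
Op 1: C2 read [C2 read from I: no other sharers -> C2=E (exclusive)] -> [I,I,E]
Op 2: C0 write [C0 write: invalidate ['C2=E'] -> C0=M] -> [M,I,I]
Op 3: C1 write [C1 write: invalidate ['C0=M'] -> C1=M] -> [I,M,I]
Op 4: C2 read [C2 read from I: others=['C1=M'] -> C2=S, others downsized to S] -> [I,S,S]
  -> First S state at op 4; remaining ops need not be traced.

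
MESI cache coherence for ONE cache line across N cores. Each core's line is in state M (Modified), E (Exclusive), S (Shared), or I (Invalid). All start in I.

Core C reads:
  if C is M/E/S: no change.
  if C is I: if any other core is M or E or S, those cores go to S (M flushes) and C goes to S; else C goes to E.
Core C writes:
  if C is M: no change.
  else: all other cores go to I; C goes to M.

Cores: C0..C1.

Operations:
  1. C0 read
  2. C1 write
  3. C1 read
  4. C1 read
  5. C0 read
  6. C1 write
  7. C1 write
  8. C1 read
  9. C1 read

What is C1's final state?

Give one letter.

Op 1: C0 read [C0 read from I: no other sharers -> C0=E (exclusive)] -> [E,I]
Op 2: C1 write [C1 write: invalidate ['C0=E'] -> C1=M] -> [I,M]
Op 3: C1 read [C1 read: already in M, no change] -> [I,M]
Op 4: C1 read [C1 read: already in M, no change] -> [I,M]
Op 5: C0 read [C0 read from I: others=['C1=M'] -> C0=S, others downsized to S] -> [S,S]
Op 6: C1 write [C1 write: invalidate ['C0=S'] -> C1=M] -> [I,M]
Op 7: C1 write [C1 write: already M (modified), no change] -> [I,M]
Op 8: C1 read [C1 read: already in M, no change] -> [I,M]
Op 9: C1 read [C1 read: already in M, no change] -> [I,M]

Answer: M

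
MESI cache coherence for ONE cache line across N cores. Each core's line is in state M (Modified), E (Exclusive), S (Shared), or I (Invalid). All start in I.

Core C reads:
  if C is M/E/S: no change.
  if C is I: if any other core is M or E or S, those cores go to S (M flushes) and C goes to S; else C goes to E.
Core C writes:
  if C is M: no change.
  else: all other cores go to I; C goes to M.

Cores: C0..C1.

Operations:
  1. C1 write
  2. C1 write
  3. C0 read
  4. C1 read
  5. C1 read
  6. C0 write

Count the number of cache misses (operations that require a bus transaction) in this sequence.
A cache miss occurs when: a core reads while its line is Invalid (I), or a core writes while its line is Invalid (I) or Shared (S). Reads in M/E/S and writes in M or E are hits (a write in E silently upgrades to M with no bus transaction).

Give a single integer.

Op 1: C1 write [C1 write: invalidate none -> C1=M] -> [I,M] [MISS #1: write from I]
Op 2: C1 write [C1 write: already M (modified), no change] -> [I,M] [hit: write from M]
Op 3: C0 read [C0 read from I: others=['C1=M'] -> C0=S, others downsized to S] -> [S,S] [MISS #2: read from I]
Op 4: C1 read [C1 read: already in S, no change] -> [S,S] [hit: read from S]
Op 5: C1 read [C1 read: already in S, no change] -> [S,S] [hit: read from S]
Op 6: C0 write [C0 write: invalidate ['C1=S'] -> C0=M] -> [M,I] [MISS #3: write from S]

Answer: 3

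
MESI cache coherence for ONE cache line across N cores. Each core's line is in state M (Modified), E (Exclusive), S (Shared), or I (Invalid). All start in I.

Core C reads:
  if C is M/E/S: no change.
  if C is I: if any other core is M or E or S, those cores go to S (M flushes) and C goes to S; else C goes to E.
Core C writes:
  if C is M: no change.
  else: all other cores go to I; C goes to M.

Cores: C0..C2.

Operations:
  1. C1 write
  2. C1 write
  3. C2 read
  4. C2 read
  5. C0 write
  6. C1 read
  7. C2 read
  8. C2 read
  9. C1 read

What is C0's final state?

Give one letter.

Op 1: C1 write [C1 write: invalidate none -> C1=M] -> [I,M,I]
Op 2: C1 write [C1 write: already M (modified), no change] -> [I,M,I]
Op 3: C2 read [C2 read from I: others=['C1=M'] -> C2=S, others downsized to S] -> [I,S,S]
Op 4: C2 read [C2 read: already in S, no change] -> [I,S,S]
Op 5: C0 write [C0 write: invalidate ['C1=S', 'C2=S'] -> C0=M] -> [M,I,I]
Op 6: C1 read [C1 read from I: others=['C0=M'] -> C1=S, others downsized to S] -> [S,S,I]
Op 7: C2 read [C2 read from I: others=['C0=S', 'C1=S'] -> C2=S, others downsized to S] -> [S,S,S]
Op 8: C2 read [C2 read: already in S, no change] -> [S,S,S]
Op 9: C1 read [C1 read: already in S, no change] -> [S,S,S]

Answer: S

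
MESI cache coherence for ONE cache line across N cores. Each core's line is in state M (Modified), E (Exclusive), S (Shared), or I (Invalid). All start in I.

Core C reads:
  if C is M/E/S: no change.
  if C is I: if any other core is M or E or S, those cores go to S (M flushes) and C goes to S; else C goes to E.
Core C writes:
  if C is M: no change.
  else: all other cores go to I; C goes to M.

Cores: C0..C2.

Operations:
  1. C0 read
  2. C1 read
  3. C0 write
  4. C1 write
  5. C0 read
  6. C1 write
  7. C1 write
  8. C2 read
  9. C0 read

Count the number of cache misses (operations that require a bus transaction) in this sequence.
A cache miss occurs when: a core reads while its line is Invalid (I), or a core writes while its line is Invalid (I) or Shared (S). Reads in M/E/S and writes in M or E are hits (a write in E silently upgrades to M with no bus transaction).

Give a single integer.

Answer: 8

Derivation:
Op 1: C0 read [C0 read from I: no other sharers -> C0=E (exclusive)] -> [E,I,I] [MISS #1: read from I]
Op 2: C1 read [C1 read from I: others=['C0=E'] -> C1=S, others downsized to S] -> [S,S,I] [MISS #2: read from I]
Op 3: C0 write [C0 write: invalidate ['C1=S'] -> C0=M] -> [M,I,I] [MISS #3: write from S]
Op 4: C1 write [C1 write: invalidate ['C0=M'] -> C1=M] -> [I,M,I] [MISS #4: write from I]
Op 5: C0 read [C0 read from I: others=['C1=M'] -> C0=S, others downsized to S] -> [S,S,I] [MISS #5: read from I]
Op 6: C1 write [C1 write: invalidate ['C0=S'] -> C1=M] -> [I,M,I] [MISS #6: write from S]
Op 7: C1 write [C1 write: already M (modified), no change] -> [I,M,I] [hit: write from M]
Op 8: C2 read [C2 read from I: others=['C1=M'] -> C2=S, others downsized to S] -> [I,S,S] [MISS #7: read from I]
Op 9: C0 read [C0 read from I: others=['C1=S', 'C2=S'] -> C0=S, others downsized to S] -> [S,S,S] [MISS #8: read from I]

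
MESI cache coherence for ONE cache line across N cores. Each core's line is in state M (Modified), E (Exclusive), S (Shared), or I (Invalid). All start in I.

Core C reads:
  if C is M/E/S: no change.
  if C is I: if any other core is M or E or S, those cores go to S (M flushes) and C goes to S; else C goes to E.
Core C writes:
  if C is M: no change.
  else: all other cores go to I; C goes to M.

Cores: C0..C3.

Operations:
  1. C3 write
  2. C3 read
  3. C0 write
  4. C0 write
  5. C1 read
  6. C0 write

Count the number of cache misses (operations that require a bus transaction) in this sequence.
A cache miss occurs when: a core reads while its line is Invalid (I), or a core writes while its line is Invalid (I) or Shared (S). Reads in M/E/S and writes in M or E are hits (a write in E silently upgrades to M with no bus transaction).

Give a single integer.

Answer: 4

Derivation:
Op 1: C3 write [C3 write: invalidate none -> C3=M] -> [I,I,I,M] [MISS #1: write from I]
Op 2: C3 read [C3 read: already in M, no change] -> [I,I,I,M] [hit: read from M]
Op 3: C0 write [C0 write: invalidate ['C3=M'] -> C0=M] -> [M,I,I,I] [MISS #2: write from I]
Op 4: C0 write [C0 write: already M (modified), no change] -> [M,I,I,I] [hit: write from M]
Op 5: C1 read [C1 read from I: others=['C0=M'] -> C1=S, others downsized to S] -> [S,S,I,I] [MISS #3: read from I]
Op 6: C0 write [C0 write: invalidate ['C1=S'] -> C0=M] -> [M,I,I,I] [MISS #4: write from S]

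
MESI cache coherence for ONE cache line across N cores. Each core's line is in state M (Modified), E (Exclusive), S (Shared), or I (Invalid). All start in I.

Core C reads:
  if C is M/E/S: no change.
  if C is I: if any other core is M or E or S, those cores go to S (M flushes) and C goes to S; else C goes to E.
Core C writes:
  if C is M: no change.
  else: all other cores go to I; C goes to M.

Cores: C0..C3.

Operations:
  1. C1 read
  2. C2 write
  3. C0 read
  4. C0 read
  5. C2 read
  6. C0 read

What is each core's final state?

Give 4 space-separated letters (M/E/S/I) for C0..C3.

Op 1: C1 read [C1 read from I: no other sharers -> C1=E (exclusive)] -> [I,E,I,I]
Op 2: C2 write [C2 write: invalidate ['C1=E'] -> C2=M] -> [I,I,M,I]
Op 3: C0 read [C0 read from I: others=['C2=M'] -> C0=S, others downsized to S] -> [S,I,S,I]
Op 4: C0 read [C0 read: already in S, no change] -> [S,I,S,I]
Op 5: C2 read [C2 read: already in S, no change] -> [S,I,S,I]
Op 6: C0 read [C0 read: already in S, no change] -> [S,I,S,I]

Answer: S I S I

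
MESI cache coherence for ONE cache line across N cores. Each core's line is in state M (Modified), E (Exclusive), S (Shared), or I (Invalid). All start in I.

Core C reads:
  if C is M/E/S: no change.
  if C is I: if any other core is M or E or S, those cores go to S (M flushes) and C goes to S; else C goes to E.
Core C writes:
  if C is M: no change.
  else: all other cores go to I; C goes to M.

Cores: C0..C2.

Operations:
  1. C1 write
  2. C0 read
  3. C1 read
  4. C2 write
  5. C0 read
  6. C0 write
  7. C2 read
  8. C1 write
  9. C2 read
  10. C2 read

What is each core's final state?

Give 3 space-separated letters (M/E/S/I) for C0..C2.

Op 1: C1 write [C1 write: invalidate none -> C1=M] -> [I,M,I]
Op 2: C0 read [C0 read from I: others=['C1=M'] -> C0=S, others downsized to S] -> [S,S,I]
Op 3: C1 read [C1 read: already in S, no change] -> [S,S,I]
Op 4: C2 write [C2 write: invalidate ['C0=S', 'C1=S'] -> C2=M] -> [I,I,M]
Op 5: C0 read [C0 read from I: others=['C2=M'] -> C0=S, others downsized to S] -> [S,I,S]
Op 6: C0 write [C0 write: invalidate ['C2=S'] -> C0=M] -> [M,I,I]
Op 7: C2 read [C2 read from I: others=['C0=M'] -> C2=S, others downsized to S] -> [S,I,S]
Op 8: C1 write [C1 write: invalidate ['C0=S', 'C2=S'] -> C1=M] -> [I,M,I]
Op 9: C2 read [C2 read from I: others=['C1=M'] -> C2=S, others downsized to S] -> [I,S,S]
Op 10: C2 read [C2 read: already in S, no change] -> [I,S,S]

Answer: I S S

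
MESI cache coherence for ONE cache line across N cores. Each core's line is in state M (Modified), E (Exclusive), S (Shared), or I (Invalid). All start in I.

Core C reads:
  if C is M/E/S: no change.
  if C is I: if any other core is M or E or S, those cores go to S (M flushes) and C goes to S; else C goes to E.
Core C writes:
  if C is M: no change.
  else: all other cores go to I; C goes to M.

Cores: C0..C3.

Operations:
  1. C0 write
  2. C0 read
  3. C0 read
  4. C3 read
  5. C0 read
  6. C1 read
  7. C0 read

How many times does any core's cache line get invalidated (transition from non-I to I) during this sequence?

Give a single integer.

Op 1: C0 write [C0 write: invalidate none -> C0=M] -> [M,I,I,I] (invalidations this op: 0; running total: 0)
Op 2: C0 read [C0 read: already in M, no change] -> [M,I,I,I] (invalidations this op: 0; running total: 0)
Op 3: C0 read [C0 read: already in M, no change] -> [M,I,I,I] (invalidations this op: 0; running total: 0)
Op 4: C3 read [C3 read from I: others=['C0=M'] -> C3=S, others downsized to S] -> [S,I,I,S] (invalidations this op: 0; running total: 0)
Op 5: C0 read [C0 read: already in S, no change] -> [S,I,I,S] (invalidations this op: 0; running total: 0)
Op 6: C1 read [C1 read from I: others=['C0=S', 'C3=S'] -> C1=S, others downsized to S] -> [S,S,I,S] (invalidations this op: 0; running total: 0)
Op 7: C0 read [C0 read: already in S, no change] -> [S,S,I,S] (invalidations this op: 0; running total: 0)

Answer: 0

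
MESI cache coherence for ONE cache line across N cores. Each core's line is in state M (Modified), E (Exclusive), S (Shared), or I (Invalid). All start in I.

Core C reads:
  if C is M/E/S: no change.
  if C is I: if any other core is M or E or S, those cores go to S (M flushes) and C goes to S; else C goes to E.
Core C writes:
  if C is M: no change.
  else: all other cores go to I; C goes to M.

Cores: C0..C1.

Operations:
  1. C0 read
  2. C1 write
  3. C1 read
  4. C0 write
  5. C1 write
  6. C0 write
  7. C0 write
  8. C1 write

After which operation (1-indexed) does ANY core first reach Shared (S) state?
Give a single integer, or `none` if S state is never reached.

Answer: none

Derivation:
Op 1: C0 read [C0 read from I: no other sharers -> C0=E (exclusive)] -> [E,I]
Op 2: C1 write [C1 write: invalidate ['C0=E'] -> C1=M] -> [I,M]
Op 3: C1 read [C1 read: already in M, no change] -> [I,M]
Op 4: C0 write [C0 write: invalidate ['C1=M'] -> C0=M] -> [M,I]
Op 5: C1 write [C1 write: invalidate ['C0=M'] -> C1=M] -> [I,M]
Op 6: C0 write [C0 write: invalidate ['C1=M'] -> C0=M] -> [M,I]
Op 7: C0 write [C0 write: already M (modified), no change] -> [M,I]
Op 8: C1 write [C1 write: invalidate ['C0=M'] -> C1=M] -> [I,M]
S state never reached in this sequence.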